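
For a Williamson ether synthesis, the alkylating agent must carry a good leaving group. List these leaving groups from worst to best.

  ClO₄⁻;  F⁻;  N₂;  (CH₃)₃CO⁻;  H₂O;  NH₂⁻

NH₂⁻ < (CH₃)₃CO⁻ < F⁻ < H₂O < ClO₄⁻ < N₂

A good leaving group is a weak base: the lower the pKₐ of its conjugate acid, the more readily it departs.
N₂: no meaningful conjugate acid; N₂ departs as an exceptionally stable neutral molecule
ClO₄⁻: pKₐ(HClO₄) ≈ -10
H₂O: pKₐ(H₃O⁺) ≈ -1.7
F⁻: pKₐ(HF) ≈ 3.2
(CH₃)₃CO⁻: pKₐ(t-BuOH) ≈ 18
NH₂⁻: pKₐ(NH₃) ≈ 38
The question asks for worst first, so the sequence is read in increasing leaving-group ability.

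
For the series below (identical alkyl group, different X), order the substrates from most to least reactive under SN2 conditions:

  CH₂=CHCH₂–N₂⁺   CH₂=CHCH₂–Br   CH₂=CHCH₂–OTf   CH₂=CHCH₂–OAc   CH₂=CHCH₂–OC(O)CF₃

CH₂=CHCH₂–N₂⁺ > CH₂=CHCH₂–OTf > CH₂=CHCH₂–Br > CH₂=CHCH₂–OC(O)CF₃ > CH₂=CHCH₂–OAc

Same R in every case — rank the leaving groups.
Rank by basicity of the departing species: weakest base leaves most easily.
CH₂=CHCH₂–N₂⁺ loses N₂: no meaningful conjugate acid; N₂ departs as an exceptionally stable neutral molecule
CH₂=CHCH₂–OTf loses OTf⁻: pKₐ(CF₃SO₃H (triflic acid)) ≈ -14
CH₂=CHCH₂–Br loses Br⁻: pKₐ(HBr) ≈ -9
CH₂=CHCH₂–OC(O)CF₃ loses CF₃COO⁻: pKₐ(CF₃COOH) ≈ 0.2
CH₂=CHCH₂–OAc loses AcO⁻: pKₐ(CH₃COOH) ≈ 4.8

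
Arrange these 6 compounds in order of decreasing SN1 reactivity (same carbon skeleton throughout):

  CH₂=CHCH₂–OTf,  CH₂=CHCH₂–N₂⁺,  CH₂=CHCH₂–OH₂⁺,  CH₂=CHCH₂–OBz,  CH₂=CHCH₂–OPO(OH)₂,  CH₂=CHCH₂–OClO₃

Identical carbon frameworks mean the comparison reduces to leaving-group quality.
Leaving-group ability tracks the stability of the departed species; conjugate-acid pKₐ is the usual yardstick (lower pKₐ → better LG).
CH₂=CHCH₂–N₂⁺ loses N₂: no meaningful conjugate acid; N₂ departs as an exceptionally stable neutral molecule
CH₂=CHCH₂–OTf loses OTf⁻: pKₐ(CF₃SO₃H (triflic acid)) ≈ -14
CH₂=CHCH₂–OClO₃ loses ClO₄⁻: pKₐ(HClO₄) ≈ -10
CH₂=CHCH₂–OH₂⁺ loses H₂O: pKₐ(H₃O⁺) ≈ -1.7
CH₂=CHCH₂–OPO(OH)₂ loses H₂PO₄⁻: pKₐ(H₃PO₄) ≈ 2.1
CH₂=CHCH₂–OBz loses PhCOO⁻: pKₐ(C₆H₅COOH) ≈ 4.2

CH₂=CHCH₂–N₂⁺ > CH₂=CHCH₂–OTf > CH₂=CHCH₂–OClO₃ > CH₂=CHCH₂–OH₂⁺ > CH₂=CHCH₂–OPO(OH)₂ > CH₂=CHCH₂–OBz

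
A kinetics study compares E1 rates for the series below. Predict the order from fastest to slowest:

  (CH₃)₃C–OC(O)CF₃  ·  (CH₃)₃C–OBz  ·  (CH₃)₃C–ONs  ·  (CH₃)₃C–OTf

(CH₃)₃C–OTf > (CH₃)₃C–ONs > (CH₃)₃C–OC(O)CF₃ > (CH₃)₃C–OBz

Same R in every case — rank the leaving groups.
A good leaving group is a weak base: the lower the pKₐ of its conjugate acid, the more readily it departs.
(CH₃)₃C–OTf loses OTf⁻: pKₐ(CF₃SO₃H (triflic acid)) ≈ -14
(CH₃)₃C–ONs loses ONs⁻: pKₐ(p-O₂NC₆H₄SO₃H) ≈ -3.5
(CH₃)₃C–OC(O)CF₃ loses CF₃COO⁻: pKₐ(CF₃COOH) ≈ 0.2
(CH₃)₃C–OBz loses PhCOO⁻: pKₐ(C₆H₅COOH) ≈ 4.2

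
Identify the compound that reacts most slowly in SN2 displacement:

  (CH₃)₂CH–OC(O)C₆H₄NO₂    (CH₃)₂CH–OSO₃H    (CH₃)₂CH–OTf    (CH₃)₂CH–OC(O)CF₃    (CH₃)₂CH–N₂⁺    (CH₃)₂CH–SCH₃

(CH₃)₂CH–SCH₃

Same R in every case — rank the leaving groups.
A good leaving group is a weak base: the lower the pKₐ of its conjugate acid, the more readily it departs.
(CH₃)₂CH–N₂⁺ loses N₂: no meaningful conjugate acid; N₂ departs as an exceptionally stable neutral molecule
(CH₃)₂CH–OTf loses OTf⁻: pKₐ(CF₃SO₃H (triflic acid)) ≈ -14
(CH₃)₂CH–OSO₃H loses HSO₄⁻: pKₐ(H₂SO₄) ≈ -3
(CH₃)₂CH–OC(O)CF₃ loses CF₃COO⁻: pKₐ(CF₃COOH) ≈ 0.2
(CH₃)₂CH–OC(O)C₆H₄NO₂ loses p-O₂N–C₆H₄–COO⁻: pKₐ(p-nitrobenzoic acid) ≈ 3.4
(CH₃)₂CH–SCH₃ loses RS⁻: pKₐ(RSH (a thiol)) ≈ 10.5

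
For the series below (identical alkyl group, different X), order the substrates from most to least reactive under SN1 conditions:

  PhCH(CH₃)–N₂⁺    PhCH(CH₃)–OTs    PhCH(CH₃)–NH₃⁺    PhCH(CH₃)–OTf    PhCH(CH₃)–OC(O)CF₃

Same R in every case — rank the leaving groups.
A good leaving group is a weak base: the lower the pKₐ of its conjugate acid, the more readily it departs.
PhCH(CH₃)–N₂⁺ loses N₂: no meaningful conjugate acid; N₂ departs as an exceptionally stable neutral molecule
PhCH(CH₃)–OTf loses OTf⁻: pKₐ(CF₃SO₃H (triflic acid)) ≈ -14
PhCH(CH₃)–OTs loses OTs⁻: pKₐ(p-CH₃C₆H₄SO₃H (TsOH)) ≈ -2.8
PhCH(CH₃)–OC(O)CF₃ loses CF₃COO⁻: pKₐ(CF₃COOH) ≈ 0.2
PhCH(CH₃)–NH₃⁺ loses NH₃: pKₐ(NH₄⁺) ≈ 9.2

PhCH(CH₃)–N₂⁺ > PhCH(CH₃)–OTf > PhCH(CH₃)–OTs > PhCH(CH₃)–OC(O)CF₃ > PhCH(CH₃)–NH₃⁺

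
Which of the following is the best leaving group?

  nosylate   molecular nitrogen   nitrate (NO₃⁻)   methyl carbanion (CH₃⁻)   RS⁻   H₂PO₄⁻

molecular nitrogen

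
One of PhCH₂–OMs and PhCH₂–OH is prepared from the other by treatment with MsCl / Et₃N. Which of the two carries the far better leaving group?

From PhCH₂–OH the departing group would be OH⁻ (pKₐ(H₂O) ≈ 15.7). Strong base; essentially never leaves without prior activation.
From PhCH₂–OMs the leaving group is OMs⁻ (pKₐ(CH₃SO₃H (MsOH)) ≈ -1.9). Resonance-delocalised alkanesulfonate.
Treatment with MsCl / Et₃N works by converting the hydroxyl into a mesylate, making PhCH₂–OMs enormously more reactive.

PhCH₂–OMs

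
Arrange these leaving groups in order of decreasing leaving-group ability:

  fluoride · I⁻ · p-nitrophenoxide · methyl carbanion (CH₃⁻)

Leaving-group ability tracks the stability of the departed species; conjugate-acid pKₐ is the usual yardstick (lower pKₐ → better LG).
I⁻: pKₐ(HI) ≈ -10 — large, highly polarisable; very weak base
fluoride: pKₐ(HF) ≈ 3.2
p-nitrophenoxide: pKₐ(p-nitrophenol) ≈ 7.2
methyl carbanion (CH₃⁻): pKₐ(CH₄) ≈ 48 — unstabilised carbanion; the worst conceivable leaving group

I⁻ > fluoride > p-nitrophenoxide > methyl carbanion (CH₃⁻)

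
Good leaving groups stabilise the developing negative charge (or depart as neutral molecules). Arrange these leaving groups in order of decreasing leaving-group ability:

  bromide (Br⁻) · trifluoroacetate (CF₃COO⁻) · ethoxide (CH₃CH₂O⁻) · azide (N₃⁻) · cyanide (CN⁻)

A good leaving group is a weak base: the lower the pKₐ of its conjugate acid, the more readily it departs.
bromide (Br⁻): pKₐ(HBr) ≈ -9
trifluoroacetate (CF₃COO⁻): pKₐ(CF₃COOH) ≈ 0.2
azide (N₃⁻): pKₐ(HN₃) ≈ 4.7
cyanide (CN⁻): pKₐ(HCN) ≈ 9.2
ethoxide (CH₃CH₂O⁻): pKₐ(CH₃CH₂OH) ≈ 16

bromide (Br⁻) > trifluoroacetate (CF₃COO⁻) > azide (N₃⁻) > cyanide (CN⁻) > ethoxide (CH₃CH₂O⁻)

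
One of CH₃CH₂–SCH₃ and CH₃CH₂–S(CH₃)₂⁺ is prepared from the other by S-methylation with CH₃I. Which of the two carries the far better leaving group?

From CH₃CH₂–SCH₃ the departing group would be RS⁻ (pKₐ(RSH (a thiol)) ≈ 10.5). Moderately basic; rarely leaves without activation.
From CH₃CH₂–S(CH₃)₂⁺ the leaving group is SR'₂ (pKₐ(R'₂SH⁺) ≈ -7). Neutral; leaves from a sulfonium salt (R–SR'₂⁺).
S-methylation with CH₃I works by allowing neutral dimethyl sulfide, rather than methanethiolate, to depart, making CH₃CH₂–S(CH₃)₂⁺ enormously more reactive.

CH₃CH₂–S(CH₃)₂⁺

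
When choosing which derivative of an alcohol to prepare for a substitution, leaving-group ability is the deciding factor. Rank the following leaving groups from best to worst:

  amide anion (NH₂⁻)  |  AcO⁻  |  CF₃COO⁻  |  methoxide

CF₃COO⁻ > AcO⁻ > methoxide > amide anion (NH₂⁻)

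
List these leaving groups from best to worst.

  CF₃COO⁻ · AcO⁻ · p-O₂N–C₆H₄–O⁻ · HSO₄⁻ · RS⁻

HSO₄⁻ > CF₃COO⁻ > AcO⁻ > p-O₂N–C₆H₄–O⁻ > RS⁻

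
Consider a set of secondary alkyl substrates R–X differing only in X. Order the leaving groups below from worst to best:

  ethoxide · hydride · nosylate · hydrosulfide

hydride < ethoxide < hydrosulfide < nosylate

Rank by basicity of the departing species: weakest base leaves most easily.
nosylate: pKₐ(p-O₂NC₆H₄SO₃H) ≈ -3.5
hydrosulfide: pKₐ(H₂S) ≈ 7
ethoxide: pKₐ(CH₃CH₂OH) ≈ 16
hydride: pKₐ(H₂) ≈ 36
Reversing gives the worst-to-best order requested.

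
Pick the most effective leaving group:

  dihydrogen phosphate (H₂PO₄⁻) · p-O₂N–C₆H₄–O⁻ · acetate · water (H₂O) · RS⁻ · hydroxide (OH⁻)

water (H₂O)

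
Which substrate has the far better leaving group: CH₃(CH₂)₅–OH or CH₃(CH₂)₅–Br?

CH₃(CH₂)₅–Br

From CH₃(CH₂)₅–OH the departing group would be OH⁻ (pKₐ(H₂O) ≈ 15.7). Strong base; essentially never leaves without prior activation.
From CH₃(CH₂)₅–Br the leaving group is Br⁻ (pKₐ(HBr) ≈ -9). Weak base; good leaving group.
(In practice CH₃(CH₂)₅–Br is made from CH₃(CH₂)₅–OH by treatment with PBr₃, replacing the hydroxyl with bromide.)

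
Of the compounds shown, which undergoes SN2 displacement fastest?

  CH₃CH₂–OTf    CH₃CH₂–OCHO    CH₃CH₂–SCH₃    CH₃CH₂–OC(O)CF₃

CH₃CH₂–OTf

Same R in every case — rank the leaving groups.
Leaving-group ability tracks the stability of the departed species; conjugate-acid pKₐ is the usual yardstick (lower pKₐ → better LG).
CH₃CH₂–OTf loses OTf⁻: pKₐ(CF₃SO₃H (triflic acid)) ≈ -14
CH₃CH₂–OC(O)CF₃ loses CF₃COO⁻: pKₐ(CF₃COOH) ≈ 0.2
CH₃CH₂–OCHO loses HCOO⁻: pKₐ(HCOOH) ≈ 3.8
CH₃CH₂–SCH₃ loses RS⁻: pKₐ(RSH (a thiol)) ≈ 10.5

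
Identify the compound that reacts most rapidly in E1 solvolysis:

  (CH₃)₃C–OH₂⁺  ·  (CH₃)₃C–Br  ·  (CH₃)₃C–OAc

(CH₃)₃C–Br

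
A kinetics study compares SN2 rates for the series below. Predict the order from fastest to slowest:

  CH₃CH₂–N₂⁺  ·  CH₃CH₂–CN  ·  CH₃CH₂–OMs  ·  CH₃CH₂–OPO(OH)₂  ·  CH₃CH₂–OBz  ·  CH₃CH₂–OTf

CH₃CH₂–N₂⁺ > CH₃CH₂–OTf > CH₃CH₂–OMs > CH₃CH₂–OPO(OH)₂ > CH₃CH₂–OBz > CH₃CH₂–CN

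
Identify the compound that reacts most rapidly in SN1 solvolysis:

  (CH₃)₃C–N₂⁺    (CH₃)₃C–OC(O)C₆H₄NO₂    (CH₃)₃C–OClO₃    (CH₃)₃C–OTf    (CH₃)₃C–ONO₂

Same R in every case — rank the leaving groups.
The more stable X⁻ (or X) is on its own — i.e. the weaker a base it is — the better a leaving group it makes.
(CH₃)₃C–N₂⁺ loses N₂: no meaningful conjugate acid; N₂ departs as an exceptionally stable neutral molecule
(CH₃)₃C–OTf loses OTf⁻: pKₐ(CF₃SO₃H (triflic acid)) ≈ -14
(CH₃)₃C–OClO₃ loses ClO₄⁻: pKₐ(HClO₄) ≈ -10
(CH₃)₃C–ONO₂ loses NO₃⁻: pKₐ(HNO₃) ≈ -1.3
(CH₃)₃C–OC(O)C₆H₄NO₂ loses p-O₂N–C₆H₄–COO⁻: pKₐ(p-nitrobenzoic acid) ≈ 3.4

(CH₃)₃C–N₂⁺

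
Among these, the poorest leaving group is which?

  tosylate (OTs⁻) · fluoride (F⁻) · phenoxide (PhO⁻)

phenoxide (PhO⁻)

Rank by basicity of the departing species: weakest base leaves most easily.
tosylate (OTs⁻): pKₐ(p-CH₃C₆H₄SO₃H (TsOH)) ≈ -2.8
fluoride (F⁻): pKₐ(HF) ≈ 3.2
phenoxide (PhO⁻): pKₐ(C₆H₅OH (phenol)) ≈ 10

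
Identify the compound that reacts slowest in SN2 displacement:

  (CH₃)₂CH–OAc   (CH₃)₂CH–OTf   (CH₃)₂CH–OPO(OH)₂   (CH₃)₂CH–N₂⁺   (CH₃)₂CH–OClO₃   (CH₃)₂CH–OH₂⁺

(CH₃)₂CH–OAc

The skeletons are identical, so relative rate is governed entirely by leaving-group ability.
The more stable X⁻ (or X) is on its own — i.e. the weaker a base it is — the better a leaving group it makes.
(CH₃)₂CH–N₂⁺ loses N₂: no meaningful conjugate acid; N₂ departs as an exceptionally stable neutral molecule
(CH₃)₂CH–OTf loses OTf⁻: pKₐ(CF₃SO₃H (triflic acid)) ≈ -14
(CH₃)₂CH–OClO₃ loses ClO₄⁻: pKₐ(HClO₄) ≈ -10
(CH₃)₂CH–OH₂⁺ loses H₂O: pKₐ(H₃O⁺) ≈ -1.7
(CH₃)₂CH–OPO(OH)₂ loses H₂PO₄⁻: pKₐ(H₃PO₄) ≈ 2.1
(CH₃)₂CH–OAc loses AcO⁻: pKₐ(CH₃COOH) ≈ 4.8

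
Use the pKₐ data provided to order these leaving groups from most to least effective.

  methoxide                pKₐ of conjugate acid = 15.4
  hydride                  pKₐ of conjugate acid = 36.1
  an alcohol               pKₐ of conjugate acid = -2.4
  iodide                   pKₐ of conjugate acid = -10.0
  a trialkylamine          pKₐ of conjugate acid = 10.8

Lower conjugate-acid pKₐ ⇒ weaker base ⇒ better leaving group.
Sorting by the given values: iodide (-10.0), an alcohol (-2.4), a trialkylamine (10.8), methoxide (15.4), hydride (36.1).

iodide > an alcohol > a trialkylamine > methoxide > hydride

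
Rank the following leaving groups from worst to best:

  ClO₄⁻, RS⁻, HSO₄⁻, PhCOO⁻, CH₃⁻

CH₃⁻ < RS⁻ < PhCOO⁻ < HSO₄⁻ < ClO₄⁻

The more stable X⁻ (or X) is on its own — i.e. the weaker a base it is — the better a leaving group it makes.
ClO₄⁻: pKₐ(HClO₄) ≈ -10
HSO₄⁻: pKₐ(H₂SO₄) ≈ -3
PhCOO⁻: pKₐ(C₆H₅COOH) ≈ 4.2
RS⁻: pKₐ(RSH (a thiol)) ≈ 10.5
CH₃⁻: pKₐ(CH₄) ≈ 48
Listed from poorest to best leaving group as asked.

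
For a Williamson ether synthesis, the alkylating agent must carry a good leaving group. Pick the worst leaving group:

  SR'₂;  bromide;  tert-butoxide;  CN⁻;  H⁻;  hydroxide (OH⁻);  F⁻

bromide: pKₐ(HBr) ≈ -9
SR'₂: pKₐ(R'₂SH⁺) ≈ -7
F⁻: pKₐ(HF) ≈ 3.2
CN⁻: pKₐ(HCN) ≈ 9.2
hydroxide (OH⁻): pKₐ(H₂O) ≈ 15.7
tert-butoxide: pKₐ(t-BuOH) ≈ 18
H⁻: pKₐ(H₂) ≈ 36

H⁻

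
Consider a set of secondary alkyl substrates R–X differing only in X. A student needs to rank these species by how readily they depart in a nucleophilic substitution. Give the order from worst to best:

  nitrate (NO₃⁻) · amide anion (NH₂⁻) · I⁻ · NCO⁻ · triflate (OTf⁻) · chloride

amide anion (NH₂⁻) < NCO⁻ < nitrate (NO₃⁻) < chloride < I⁻ < triflate (OTf⁻)

Leaving-group ability tracks the stability of the departed species; conjugate-acid pKₐ is the usual yardstick (lower pKₐ → better LG).
triflate (OTf⁻): pKₐ(CF₃SO₃H (triflic acid)) ≈ -14
I⁻: pKₐ(HI) ≈ -10 — large, highly polarisable; very weak base
chloride: pKₐ(HCl) ≈ -7 — moderately weak base
nitrate (NO₃⁻): pKₐ(HNO₃) ≈ -1.3
NCO⁻: pKₐ(HOCN) ≈ 3.5 — resonance between N and O
amide anion (NH₂⁻): pKₐ(NH₃) ≈ 38 — extremely strong base; never a leaving group
Reversing gives the worst-to-best order requested.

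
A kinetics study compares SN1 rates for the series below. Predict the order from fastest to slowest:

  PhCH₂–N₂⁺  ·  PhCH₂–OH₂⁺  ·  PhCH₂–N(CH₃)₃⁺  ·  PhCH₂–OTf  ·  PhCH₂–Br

PhCH₂–N₂⁺ > PhCH₂–OTf > PhCH₂–Br > PhCH₂–OH₂⁺ > PhCH₂–N(CH₃)₃⁺

With the same alkyl group throughout, only the leaving group differentiates the rates.
The more stable X⁻ (or X) is on its own — i.e. the weaker a base it is — the better a leaving group it makes.
PhCH₂–N₂⁺ loses N₂: no meaningful conjugate acid; N₂ departs as an exceptionally stable neutral molecule
PhCH₂–OTf loses OTf⁻: pKₐ(CF₃SO₃H (triflic acid)) ≈ -14
PhCH₂–Br loses Br⁻: pKₐ(HBr) ≈ -9
PhCH₂–OH₂⁺ loses H₂O: pKₐ(H₃O⁺) ≈ -1.7
PhCH₂–N(CH₃)₃⁺ loses NR'₃: pKₐ(R'₃NH⁺) ≈ 10.7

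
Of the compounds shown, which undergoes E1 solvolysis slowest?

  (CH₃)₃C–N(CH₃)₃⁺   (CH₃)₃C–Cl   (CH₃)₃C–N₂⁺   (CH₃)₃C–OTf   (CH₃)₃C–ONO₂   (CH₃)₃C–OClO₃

With the same alkyl group throughout, only the leaving group differentiates the rates.
The more stable X⁻ (or X) is on its own — i.e. the weaker a base it is — the better a leaving group it makes.
(CH₃)₃C–N₂⁺ loses N₂: no meaningful conjugate acid; N₂ departs as an exceptionally stable neutral molecule
(CH₃)₃C–OTf loses OTf⁻: pKₐ(CF₃SO₃H (triflic acid)) ≈ -14
(CH₃)₃C–OClO₃ loses ClO₄⁻: pKₐ(HClO₄) ≈ -10
(CH₃)₃C–Cl loses Cl⁻: pKₐ(HCl) ≈ -7
(CH₃)₃C–ONO₂ loses NO₃⁻: pKₐ(HNO₃) ≈ -1.3
(CH₃)₃C–N(CH₃)₃⁺ loses NR'₃: pKₐ(R'₃NH⁺) ≈ 10.7

(CH₃)₃C–N(CH₃)₃⁺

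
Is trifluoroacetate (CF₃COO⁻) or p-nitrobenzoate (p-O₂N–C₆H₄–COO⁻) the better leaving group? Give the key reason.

trifluoroacetate (CF₃COO⁻) is the better leaving group.
pKₐ(CF₃COOH) ≈ 0.2 versus pKₐ(p-nitrobenzoic acid) ≈ 3.4: trifluoroacetate (CF₃COO⁻) is the much weaker base.
Strongly electron-withdrawing CF₃ stabilises the carboxylate.

trifluoroacetate (CF₃COO⁻)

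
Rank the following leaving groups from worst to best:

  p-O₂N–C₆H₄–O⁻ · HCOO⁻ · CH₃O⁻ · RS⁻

CH₃O⁻ < RS⁻ < p-O₂N–C₆H₄–O⁻ < HCOO⁻

HCOO⁻: pKₐ(HCOOH) ≈ 3.8 — resonance-stabilised carboxylate
p-O₂N–C₆H₄–O⁻: pKₐ(p-nitrophenol) ≈ 7.2
RS⁻: pKₐ(RSH (a thiol)) ≈ 10.5 — moderately basic; rarely leaves without activation
CH₃O⁻: pKₐ(CH₃OH) ≈ 15.5
Reversing gives the worst-to-best order requested.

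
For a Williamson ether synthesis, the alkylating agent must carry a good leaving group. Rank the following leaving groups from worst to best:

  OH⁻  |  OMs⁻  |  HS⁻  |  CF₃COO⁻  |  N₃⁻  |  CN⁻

OH⁻ < CN⁻ < HS⁻ < N₃⁻ < CF₃COO⁻ < OMs⁻

Rank by basicity of the departing species: weakest base leaves most easily.
OMs⁻: pKₐ(CH₃SO₃H (MsOH)) ≈ -1.9
CF₃COO⁻: pKₐ(CF₃COOH) ≈ 0.2
N₃⁻: pKₐ(HN₃) ≈ 4.7
HS⁻: pKₐ(H₂S) ≈ 7
CN⁻: pKₐ(HCN) ≈ 9.2
OH⁻: pKₐ(H₂O) ≈ 15.7
Reversing gives the worst-to-best order requested.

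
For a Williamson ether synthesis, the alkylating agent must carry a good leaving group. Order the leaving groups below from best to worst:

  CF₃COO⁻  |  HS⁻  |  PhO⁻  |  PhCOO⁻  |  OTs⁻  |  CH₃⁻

OTs⁻: pKₐ(p-CH₃C₆H₄SO₃H (TsOH)) ≈ -2.8
CF₃COO⁻: pKₐ(CF₃COOH) ≈ 0.2
PhCOO⁻: pKₐ(C₆H₅COOH) ≈ 4.2
HS⁻: pKₐ(H₂S) ≈ 7
PhO⁻: pKₐ(C₆H₅OH (phenol)) ≈ 10
CH₃⁻: pKₐ(CH₄) ≈ 48

OTs⁻ > CF₃COO⁻ > PhCOO⁻ > HS⁻ > PhO⁻ > CH₃⁻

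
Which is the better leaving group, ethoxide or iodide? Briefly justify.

iodide is the better leaving group.
pKₐ(HI) ≈ -10 versus pKₐ(CH₃CH₂OH) ≈ 16: iodide is the much weaker base.
Large, highly polarisable; very weak base.

iodide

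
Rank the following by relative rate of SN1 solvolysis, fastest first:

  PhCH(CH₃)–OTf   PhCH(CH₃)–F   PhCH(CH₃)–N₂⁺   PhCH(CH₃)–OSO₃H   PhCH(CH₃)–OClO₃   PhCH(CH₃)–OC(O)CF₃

Identical carbon frameworks mean the comparison reduces to leaving-group quality.
The more stable X⁻ (or X) is on its own — i.e. the weaker a base it is — the better a leaving group it makes.
PhCH(CH₃)–N₂⁺ loses N₂: no meaningful conjugate acid; N₂ departs as an exceptionally stable neutral molecule
PhCH(CH₃)–OTf loses OTf⁻: pKₐ(CF₃SO₃H (triflic acid)) ≈ -14
PhCH(CH₃)–OClO₃ loses ClO₄⁻: pKₐ(HClO₄) ≈ -10
PhCH(CH₃)–OSO₃H loses HSO₄⁻: pKₐ(H₂SO₄) ≈ -3
PhCH(CH₃)–OC(O)CF₃ loses CF₃COO⁻: pKₐ(CF₃COOH) ≈ 0.2
PhCH(CH₃)–F loses F⁻: pKₐ(HF) ≈ 3.2

PhCH(CH₃)–N₂⁺ > PhCH(CH₃)–OTf > PhCH(CH₃)–OClO₃ > PhCH(CH₃)–OSO₃H > PhCH(CH₃)–OC(O)CF₃ > PhCH(CH₃)–F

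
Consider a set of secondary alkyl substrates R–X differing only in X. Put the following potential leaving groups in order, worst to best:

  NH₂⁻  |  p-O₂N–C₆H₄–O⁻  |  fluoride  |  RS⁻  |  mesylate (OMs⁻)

NH₂⁻ < RS⁻ < p-O₂N–C₆H₄–O⁻ < fluoride < mesylate (OMs⁻)

mesylate (OMs⁻): pKₐ(CH₃SO₃H (MsOH)) ≈ -1.9 — resonance-delocalised alkanesulfonate
fluoride: pKₐ(HF) ≈ 3.2 — small and strongly basic; the poor halide leaving group
p-O₂N–C₆H₄–O⁻: pKₐ(p-nitrophenol) ≈ 7.2 — nitro group delocalises the charge; the classic chromogenic LG
RS⁻: pKₐ(RSH (a thiol)) ≈ 10.5
NH₂⁻: pKₐ(NH₃) ≈ 38 — extremely strong base; never a leaving group
Reversing gives the worst-to-best order requested.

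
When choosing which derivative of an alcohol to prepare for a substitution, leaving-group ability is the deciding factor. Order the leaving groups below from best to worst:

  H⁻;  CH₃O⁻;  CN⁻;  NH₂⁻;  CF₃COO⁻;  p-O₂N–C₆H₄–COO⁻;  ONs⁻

ONs⁻ > CF₃COO⁻ > p-O₂N–C₆H₄–COO⁻ > CN⁻ > CH₃O⁻ > H⁻ > NH₂⁻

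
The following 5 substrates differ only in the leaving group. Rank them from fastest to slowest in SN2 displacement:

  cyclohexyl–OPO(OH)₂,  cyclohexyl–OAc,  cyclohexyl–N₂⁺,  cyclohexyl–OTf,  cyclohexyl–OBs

cyclohexyl–N₂⁺ > cyclohexyl–OTf > cyclohexyl–OBs > cyclohexyl–OPO(OH)₂ > cyclohexyl–OAc

Identical carbon frameworks mean the comparison reduces to leaving-group quality.
A good leaving group is a weak base: the lower the pKₐ of its conjugate acid, the more readily it departs.
cyclohexyl–N₂⁺ loses N₂: no meaningful conjugate acid; N₂ departs as an exceptionally stable neutral molecule
cyclohexyl–OTf loses OTf⁻: pKₐ(CF₃SO₃H (triflic acid)) ≈ -14
cyclohexyl–OBs loses OBs⁻: pKₐ(p-BrC₆H₄SO₃H) ≈ -2.8
cyclohexyl–OPO(OH)₂ loses H₂PO₄⁻: pKₐ(H₃PO₄) ≈ 2.1
cyclohexyl–OAc loses AcO⁻: pKₐ(CH₃COOH) ≈ 4.8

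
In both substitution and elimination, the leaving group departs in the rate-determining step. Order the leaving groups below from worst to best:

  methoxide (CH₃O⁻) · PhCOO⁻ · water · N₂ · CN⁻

Rank by basicity of the departing species: weakest base leaves most easily.
N₂: no meaningful conjugate acid; N₂ departs as an exceptionally stable neutral molecule
water: pKₐ(H₃O⁺) ≈ -1.7
PhCOO⁻: pKₐ(C₆H₅COOH) ≈ 4.2
CN⁻: pKₐ(HCN) ≈ 9.2
methoxide (CH₃O⁻): pKₐ(CH₃OH) ≈ 15.5
Reversing gives the worst-to-best order requested.

methoxide (CH₃O⁻) < CN⁻ < PhCOO⁻ < water < N₂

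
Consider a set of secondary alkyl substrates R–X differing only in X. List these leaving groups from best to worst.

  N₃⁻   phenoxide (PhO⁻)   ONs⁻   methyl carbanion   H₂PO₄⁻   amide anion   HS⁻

Leaving-group ability tracks the stability of the departed species; conjugate-acid pKₐ is the usual yardstick (lower pKₐ → better LG).
ONs⁻: pKₐ(p-O₂NC₆H₄SO₃H) ≈ -3.5
H₂PO₄⁻: pKₐ(H₃PO₄) ≈ 2.1
N₃⁻: pKₐ(HN₃) ≈ 4.7
HS⁻: pKₐ(H₂S) ≈ 7
phenoxide (PhO⁻): pKₐ(C₆H₅OH (phenol)) ≈ 10
amide anion: pKₐ(NH₃) ≈ 38
methyl carbanion: pKₐ(CH₄) ≈ 48

ONs⁻ > H₂PO₄⁻ > N₃⁻ > HS⁻ > phenoxide (PhO⁻) > amide anion > methyl carbanion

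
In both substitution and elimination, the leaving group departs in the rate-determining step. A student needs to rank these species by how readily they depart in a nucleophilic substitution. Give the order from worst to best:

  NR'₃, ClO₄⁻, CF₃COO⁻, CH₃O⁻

CH₃O⁻ < NR'₃ < CF₃COO⁻ < ClO₄⁻

A good leaving group is a weak base: the lower the pKₐ of its conjugate acid, the more readily it departs.
ClO₄⁻: pKₐ(HClO₄) ≈ -10
CF₃COO⁻: pKₐ(CF₃COOH) ≈ 0.2 — strongly electron-withdrawing CF₃ stabilises the carboxylate
NR'₃: pKₐ(R'₃NH⁺) ≈ 10.7
CH₃O⁻: pKₐ(CH₃OH) ≈ 15.5 — strong base; alkoxides do not leave unassisted
Reversing gives the worst-to-best order requested.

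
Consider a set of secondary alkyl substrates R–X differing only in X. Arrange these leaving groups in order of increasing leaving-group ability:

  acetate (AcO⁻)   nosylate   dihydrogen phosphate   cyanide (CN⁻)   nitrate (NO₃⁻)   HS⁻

Leaving-group ability tracks the stability of the departed species; conjugate-acid pKₐ is the usual yardstick (lower pKₐ → better LG).
nosylate: pKₐ(p-O₂NC₆H₄SO₃H) ≈ -3.5
nitrate (NO₃⁻): pKₐ(HNO₃) ≈ -1.3
dihydrogen phosphate: pKₐ(H₃PO₄) ≈ 2.1
acetate (AcO⁻): pKₐ(CH₃COOH) ≈ 4.8
HS⁻: pKₐ(H₂S) ≈ 7
cyanide (CN⁻): pKₐ(HCN) ≈ 9.2
Reversing gives the worst-to-best order requested.

cyanide (CN⁻) < HS⁻ < acetate (AcO⁻) < dihydrogen phosphate < nitrate (NO₃⁻) < nosylate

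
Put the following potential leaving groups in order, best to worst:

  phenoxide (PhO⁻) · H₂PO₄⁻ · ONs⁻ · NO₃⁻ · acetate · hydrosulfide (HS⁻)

ONs⁻ > NO₃⁻ > H₂PO₄⁻ > acetate > hydrosulfide (HS⁻) > phenoxide (PhO⁻)

Rank by basicity of the departing species: weakest base leaves most easily.
ONs⁻: pKₐ(p-O₂NC₆H₄SO₃H) ≈ -3.5
NO₃⁻: pKₐ(HNO₃) ≈ -1.3
H₂PO₄⁻: pKₐ(H₃PO₄) ≈ 2.1
acetate: pKₐ(CH₃COOH) ≈ 4.8
hydrosulfide (HS⁻): pKₐ(H₂S) ≈ 7
phenoxide (PhO⁻): pKₐ(C₆H₅OH (phenol)) ≈ 10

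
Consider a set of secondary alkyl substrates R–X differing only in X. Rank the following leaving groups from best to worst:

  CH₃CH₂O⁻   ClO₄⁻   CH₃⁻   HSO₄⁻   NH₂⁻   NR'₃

ClO₄⁻ > HSO₄⁻ > NR'₃ > CH₃CH₂O⁻ > NH₂⁻ > CH₃⁻

A good leaving group is a weak base: the lower the pKₐ of its conjugate acid, the more readily it departs.
ClO₄⁻: pKₐ(HClO₄) ≈ -10
HSO₄⁻: pKₐ(H₂SO₄) ≈ -3
NR'₃: pKₐ(R'₃NH⁺) ≈ 10.7
CH₃CH₂O⁻: pKₐ(CH₃CH₂OH) ≈ 16
NH₂⁻: pKₐ(NH₃) ≈ 38
CH₃⁻: pKₐ(CH₄) ≈ 48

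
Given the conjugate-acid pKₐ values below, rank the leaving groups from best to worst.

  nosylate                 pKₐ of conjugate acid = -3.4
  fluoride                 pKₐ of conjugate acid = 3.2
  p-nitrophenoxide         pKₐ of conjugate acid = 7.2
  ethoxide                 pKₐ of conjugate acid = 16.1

nosylate > fluoride > p-nitrophenoxide > ethoxide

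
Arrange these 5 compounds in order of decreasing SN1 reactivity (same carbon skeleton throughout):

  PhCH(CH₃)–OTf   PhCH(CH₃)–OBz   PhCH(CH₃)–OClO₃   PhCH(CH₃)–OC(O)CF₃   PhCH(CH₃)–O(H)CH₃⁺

PhCH(CH₃)–OTf > PhCH(CH₃)–OClO₃ > PhCH(CH₃)–O(H)CH₃⁺ > PhCH(CH₃)–OC(O)CF₃ > PhCH(CH₃)–OBz

The skeletons are identical, so relative rate is governed entirely by leaving-group ability.
The more stable X⁻ (or X) is on its own — i.e. the weaker a base it is — the better a leaving group it makes.
PhCH(CH₃)–OTf loses OTf⁻: pKₐ(CF₃SO₃H (triflic acid)) ≈ -14
PhCH(CH₃)–OClO₃ loses ClO₄⁻: pKₐ(HClO₄) ≈ -10
PhCH(CH₃)–O(H)CH₃⁺ loses R'OH: pKₐ(R'OH₂⁺) ≈ -2.4
PhCH(CH₃)–OC(O)CF₃ loses CF₃COO⁻: pKₐ(CF₃COOH) ≈ 0.2
PhCH(CH₃)–OBz loses PhCOO⁻: pKₐ(C₆H₅COOH) ≈ 4.2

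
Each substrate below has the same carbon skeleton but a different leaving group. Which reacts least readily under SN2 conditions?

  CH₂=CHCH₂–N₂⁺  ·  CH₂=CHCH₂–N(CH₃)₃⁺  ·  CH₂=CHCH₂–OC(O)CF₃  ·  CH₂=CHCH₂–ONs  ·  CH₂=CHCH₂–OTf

The skeletons are identical, so relative rate is governed entirely by leaving-group ability.
The more stable X⁻ (or X) is on its own — i.e. the weaker a base it is — the better a leaving group it makes.
CH₂=CHCH₂–N₂⁺ loses N₂: no meaningful conjugate acid; N₂ departs as an exceptionally stable neutral molecule
CH₂=CHCH₂–OTf loses OTf⁻: pKₐ(CF₃SO₃H (triflic acid)) ≈ -14
CH₂=CHCH₂–ONs loses ONs⁻: pKₐ(p-O₂NC₆H₄SO₃H) ≈ -3.5
CH₂=CHCH₂–OC(O)CF₃ loses CF₃COO⁻: pKₐ(CF₃COOH) ≈ 0.2
CH₂=CHCH₂–N(CH₃)₃⁺ loses NR'₃: pKₐ(R'₃NH⁺) ≈ 10.7

CH₂=CHCH₂–N(CH₃)₃⁺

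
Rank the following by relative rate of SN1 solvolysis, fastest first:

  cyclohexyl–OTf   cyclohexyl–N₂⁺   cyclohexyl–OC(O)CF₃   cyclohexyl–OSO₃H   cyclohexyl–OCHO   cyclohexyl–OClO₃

With the same alkyl group throughout, only the leaving group differentiates the rates.
The more stable X⁻ (or X) is on its own — i.e. the weaker a base it is — the better a leaving group it makes.
cyclohexyl–N₂⁺ loses N₂: no meaningful conjugate acid; N₂ departs as an exceptionally stable neutral molecule
cyclohexyl–OTf loses OTf⁻: pKₐ(CF₃SO₃H (triflic acid)) ≈ -14
cyclohexyl–OClO₃ loses ClO₄⁻: pKₐ(HClO₄) ≈ -10
cyclohexyl–OSO₃H loses HSO₄⁻: pKₐ(H₂SO₄) ≈ -3
cyclohexyl–OC(O)CF₃ loses CF₃COO⁻: pKₐ(CF₃COOH) ≈ 0.2
cyclohexyl–OCHO loses HCOO⁻: pKₐ(HCOOH) ≈ 3.8

cyclohexyl–N₂⁺ > cyclohexyl–OTf > cyclohexyl–OClO₃ > cyclohexyl–OSO₃H > cyclohexyl–OC(O)CF₃ > cyclohexyl–OCHO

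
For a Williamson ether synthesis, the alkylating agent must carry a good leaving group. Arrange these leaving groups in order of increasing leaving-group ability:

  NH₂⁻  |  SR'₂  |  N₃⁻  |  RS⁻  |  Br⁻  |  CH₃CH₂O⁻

Rank by basicity of the departing species: weakest base leaves most easily.
Br⁻: pKₐ(HBr) ≈ -9
SR'₂: pKₐ(R'₂SH⁺) ≈ -7
N₃⁻: pKₐ(HN₃) ≈ 4.7
RS⁻: pKₐ(RSH (a thiol)) ≈ 10.5
CH₃CH₂O⁻: pKₐ(CH₃CH₂OH) ≈ 16
NH₂⁻: pKₐ(NH₃) ≈ 38
Reversing gives the worst-to-best order requested.

NH₂⁻ < CH₃CH₂O⁻ < RS⁻ < N₃⁻ < SR'₂ < Br⁻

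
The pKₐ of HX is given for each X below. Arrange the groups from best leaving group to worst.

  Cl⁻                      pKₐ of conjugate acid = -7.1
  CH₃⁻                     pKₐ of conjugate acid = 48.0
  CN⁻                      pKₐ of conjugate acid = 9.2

Lower conjugate-acid pKₐ ⇒ weaker base ⇒ better leaving group.
Sorting by the given values: Cl⁻ (-7.1), CN⁻ (9.2), CH₃⁻ (48.0).

Cl⁻ > CN⁻ > CH₃⁻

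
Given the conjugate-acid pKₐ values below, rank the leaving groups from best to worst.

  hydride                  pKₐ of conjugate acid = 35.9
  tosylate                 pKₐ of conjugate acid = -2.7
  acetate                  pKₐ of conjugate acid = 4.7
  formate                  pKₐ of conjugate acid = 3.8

Lower conjugate-acid pKₐ ⇒ weaker base ⇒ better leaving group.
Sorting by the given values: tosylate (-2.7), formate (3.8), acetate (4.7), hydride (35.9).

tosylate > formate > acetate > hydride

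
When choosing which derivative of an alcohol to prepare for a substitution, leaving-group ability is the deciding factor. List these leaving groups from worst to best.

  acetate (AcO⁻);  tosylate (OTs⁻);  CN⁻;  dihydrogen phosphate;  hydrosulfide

Leaving-group ability tracks the stability of the departed species; conjugate-acid pKₐ is the usual yardstick (lower pKₐ → better LG).
tosylate (OTs⁻): pKₐ(p-CH₃C₆H₄SO₃H (TsOH)) ≈ -2.8 — resonance-delocalised arenesulfonate
dihydrogen phosphate: pKₐ(H₃PO₄) ≈ 2.1 — moderate base; biological leaving group after further activation
acetate (AcO⁻): pKₐ(CH₃COOH) ≈ 4.8
hydrosulfide: pKₐ(H₂S) ≈ 7
CN⁻: pKₐ(HCN) ≈ 9.2 — sp carbon stabilises the charge somewhat, but still a poor LG
The question asks for worst first, so the sequence is read in increasing leaving-group ability.

CN⁻ < hydrosulfide < acetate (AcO⁻) < dihydrogen phosphate < tosylate (OTs⁻)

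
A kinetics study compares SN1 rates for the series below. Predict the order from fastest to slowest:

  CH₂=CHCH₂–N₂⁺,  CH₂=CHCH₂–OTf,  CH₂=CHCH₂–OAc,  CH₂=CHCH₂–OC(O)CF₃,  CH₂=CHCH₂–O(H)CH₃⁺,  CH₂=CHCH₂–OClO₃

Identical carbon frameworks mean the comparison reduces to leaving-group quality.
Rank by basicity of the departing species: weakest base leaves most easily.
CH₂=CHCH₂–N₂⁺ loses N₂: no meaningful conjugate acid; N₂ departs as an exceptionally stable neutral molecule
CH₂=CHCH₂–OTf loses OTf⁻: pKₐ(CF₃SO₃H (triflic acid)) ≈ -14
CH₂=CHCH₂–OClO₃ loses ClO₄⁻: pKₐ(HClO₄) ≈ -10
CH₂=CHCH₂–O(H)CH₃⁺ loses R'OH: pKₐ(R'OH₂⁺) ≈ -2.4
CH₂=CHCH₂–OC(O)CF₃ loses CF₃COO⁻: pKₐ(CF₃COOH) ≈ 0.2
CH₂=CHCH₂–OAc loses AcO⁻: pKₐ(CH₃COOH) ≈ 4.8

CH₂=CHCH₂–N₂⁺ > CH₂=CHCH₂–OTf > CH₂=CHCH₂–OClO₃ > CH₂=CHCH₂–O(H)CH₃⁺ > CH₂=CHCH₂–OC(O)CF₃ > CH₂=CHCH₂–OAc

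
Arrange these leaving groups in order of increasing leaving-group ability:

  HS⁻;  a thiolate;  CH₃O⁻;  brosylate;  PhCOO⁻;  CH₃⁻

CH₃⁻ < CH₃O⁻ < a thiolate < HS⁻ < PhCOO⁻ < brosylate

The more stable X⁻ (or X) is on its own — i.e. the weaker a base it is — the better a leaving group it makes.
brosylate: pKₐ(p-BrC₆H₄SO₃H) ≈ -2.8
PhCOO⁻: pKₐ(C₆H₅COOH) ≈ 4.2
HS⁻: pKₐ(H₂S) ≈ 7
a thiolate: pKₐ(RSH (a thiol)) ≈ 10.5
CH₃O⁻: pKₐ(CH₃OH) ≈ 15.5
CH₃⁻: pKₐ(CH₄) ≈ 48
The question asks for worst first, so the sequence is read in increasing leaving-group ability.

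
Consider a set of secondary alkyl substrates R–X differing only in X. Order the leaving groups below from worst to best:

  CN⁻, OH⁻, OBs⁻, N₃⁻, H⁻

OBs⁻: pKₐ(p-BrC₆H₄SO₃H) ≈ -2.8
N₃⁻: pKₐ(HN₃) ≈ 4.7
CN⁻: pKₐ(HCN) ≈ 9.2
OH⁻: pKₐ(H₂O) ≈ 15.7
H⁻: pKₐ(H₂) ≈ 36
The question asks for worst first, so the sequence is read in increasing leaving-group ability.

H⁻ < OH⁻ < CN⁻ < N₃⁻ < OBs⁻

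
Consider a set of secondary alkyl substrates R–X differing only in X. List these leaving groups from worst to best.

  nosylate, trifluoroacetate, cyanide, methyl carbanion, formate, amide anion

The more stable X⁻ (or X) is on its own — i.e. the weaker a base it is — the better a leaving group it makes.
nosylate: pKₐ(p-O₂NC₆H₄SO₃H) ≈ -3.5 — p-nitro group further stabilises the sulfonate
trifluoroacetate: pKₐ(CF₃COOH) ≈ 0.2
formate: pKₐ(HCOOH) ≈ 3.8 — resonance-stabilised carboxylate
cyanide: pKₐ(HCN) ≈ 9.2 — sp carbon stabilises the charge somewhat, but still a poor LG
amide anion: pKₐ(NH₃) ≈ 38 — extremely strong base; never a leaving group
methyl carbanion: pKₐ(CH₄) ≈ 48 — unstabilised carbanion; the worst conceivable leaving group
Reversing gives the worst-to-best order requested.

methyl carbanion < amide anion < cyanide < formate < trifluoroacetate < nosylate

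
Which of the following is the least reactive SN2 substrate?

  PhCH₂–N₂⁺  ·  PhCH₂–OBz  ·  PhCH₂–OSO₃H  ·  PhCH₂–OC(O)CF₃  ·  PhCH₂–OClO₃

PhCH₂–OBz

Identical carbon frameworks mean the comparison reduces to leaving-group quality.
The more stable X⁻ (or X) is on its own — i.e. the weaker a base it is — the better a leaving group it makes.
PhCH₂–N₂⁺ loses N₂: no meaningful conjugate acid; N₂ departs as an exceptionally stable neutral molecule
PhCH₂–OClO₃ loses ClO₄⁻: pKₐ(HClO₄) ≈ -10
PhCH₂–OSO₃H loses HSO₄⁻: pKₐ(H₂SO₄) ≈ -3
PhCH₂–OC(O)CF₃ loses CF₃COO⁻: pKₐ(CF₃COOH) ≈ 0.2
PhCH₂–OBz loses PhCOO⁻: pKₐ(C₆H₅COOH) ≈ 4.2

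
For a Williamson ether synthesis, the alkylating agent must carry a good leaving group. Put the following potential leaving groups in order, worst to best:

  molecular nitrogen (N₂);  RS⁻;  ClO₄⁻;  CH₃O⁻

CH₃O⁻ < RS⁻ < ClO₄⁻ < molecular nitrogen (N₂)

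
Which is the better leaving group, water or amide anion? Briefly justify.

water

water is the better leaving group.
pKₐ(H₃O⁺) ≈ -1.7 versus pKₐ(NH₃) ≈ 38: water is the much weaker base.
Neutral; leaves from a protonated alcohol (R–OH₂⁺).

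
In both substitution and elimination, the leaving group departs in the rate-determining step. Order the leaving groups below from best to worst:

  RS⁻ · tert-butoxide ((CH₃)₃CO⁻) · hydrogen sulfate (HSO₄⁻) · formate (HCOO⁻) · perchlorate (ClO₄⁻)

perchlorate (ClO₄⁻) > hydrogen sulfate (HSO₄⁻) > formate (HCOO⁻) > RS⁻ > tert-butoxide ((CH₃)₃CO⁻)

perchlorate (ClO₄⁻): pKₐ(HClO₄) ≈ -10
hydrogen sulfate (HSO₄⁻): pKₐ(H₂SO₄) ≈ -3
formate (HCOO⁻): pKₐ(HCOOH) ≈ 3.8
RS⁻: pKₐ(RSH (a thiol)) ≈ 10.5
tert-butoxide ((CH₃)₃CO⁻): pKₐ(t-BuOH) ≈ 18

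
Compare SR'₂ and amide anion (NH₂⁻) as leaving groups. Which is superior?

SR'₂

SR'₂ is the better leaving group.
pKₐ(R'₂SH⁺) ≈ -7 versus pKₐ(NH₃) ≈ 38: SR'₂ is the much weaker base.
Neutral; leaves from a sulfonium salt (R–SR'₂⁺).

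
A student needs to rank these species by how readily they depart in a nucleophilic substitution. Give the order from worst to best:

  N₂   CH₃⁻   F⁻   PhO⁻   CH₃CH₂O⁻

CH₃⁻ < CH₃CH₂O⁻ < PhO⁻ < F⁻ < N₂

A good leaving group is a weak base: the lower the pKₐ of its conjugate acid, the more readily it departs.
N₂: no meaningful conjugate acid; N₂ departs as an exceptionally stable neutral molecule
F⁻: pKₐ(HF) ≈ 3.2 — small and strongly basic; the poor halide leaving group
PhO⁻: pKₐ(C₆H₅OH (phenol)) ≈ 10 — resonance into the ring helps, but still a poor LG
CH₃CH₂O⁻: pKₐ(CH₃CH₂OH) ≈ 16 — strong base; alkoxides do not leave unassisted
CH₃⁻: pKₐ(CH₄) ≈ 48 — unstabilised carbanion; the worst conceivable leaving group
Reversing gives the worst-to-best order requested.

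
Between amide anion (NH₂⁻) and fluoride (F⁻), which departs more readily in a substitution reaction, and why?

fluoride (F⁻) is the better leaving group.
pKₐ(HF) ≈ 3.2 versus pKₐ(NH₃) ≈ 38: fluoride (F⁻) is the much weaker base.
Small and strongly basic; the poor halide leaving group.

fluoride (F⁻)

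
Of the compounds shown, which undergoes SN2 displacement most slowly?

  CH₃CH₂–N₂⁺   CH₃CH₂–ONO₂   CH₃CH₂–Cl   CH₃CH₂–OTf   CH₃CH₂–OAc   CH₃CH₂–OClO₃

CH₃CH₂–OAc

Same R in every case — rank the leaving groups.
Leaving-group ability tracks the stability of the departed species; conjugate-acid pKₐ is the usual yardstick (lower pKₐ → better LG).
CH₃CH₂–N₂⁺ loses N₂: no meaningful conjugate acid; N₂ departs as an exceptionally stable neutral molecule
CH₃CH₂–OTf loses OTf⁻: pKₐ(CF₃SO₃H (triflic acid)) ≈ -14
CH₃CH₂–OClO₃ loses ClO₄⁻: pKₐ(HClO₄) ≈ -10
CH₃CH₂–Cl loses Cl⁻: pKₐ(HCl) ≈ -7
CH₃CH₂–ONO₂ loses NO₃⁻: pKₐ(HNO₃) ≈ -1.3
CH₃CH₂–OAc loses AcO⁻: pKₐ(CH₃COOH) ≈ 4.8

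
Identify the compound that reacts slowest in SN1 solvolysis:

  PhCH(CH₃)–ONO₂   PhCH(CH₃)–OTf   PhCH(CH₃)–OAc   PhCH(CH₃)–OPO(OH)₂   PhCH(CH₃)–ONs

With the same alkyl group throughout, only the leaving group differentiates the rates.
The more stable X⁻ (or X) is on its own — i.e. the weaker a base it is — the better a leaving group it makes.
PhCH(CH₃)–OTf loses OTf⁻: pKₐ(CF₃SO₃H (triflic acid)) ≈ -14
PhCH(CH₃)–ONs loses ONs⁻: pKₐ(p-O₂NC₆H₄SO₃H) ≈ -3.5
PhCH(CH₃)–ONO₂ loses NO₃⁻: pKₐ(HNO₃) ≈ -1.3
PhCH(CH₃)–OPO(OH)₂ loses H₂PO₄⁻: pKₐ(H₃PO₄) ≈ 2.1
PhCH(CH₃)–OAc loses AcO⁻: pKₐ(CH₃COOH) ≈ 4.8

PhCH(CH₃)–OAc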